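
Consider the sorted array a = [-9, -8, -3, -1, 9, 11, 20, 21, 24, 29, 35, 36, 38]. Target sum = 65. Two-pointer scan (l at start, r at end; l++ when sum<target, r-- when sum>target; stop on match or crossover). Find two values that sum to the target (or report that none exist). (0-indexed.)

[0,12] -9+38=29 <65 → l++
[1,12] -8+38=30 <65 → l++
[2,12] -3+38=35 <65 → l++
[3,12] -1+38=37 <65 → l++
[4,12] 9+38=47 <65 → l++
[5,12] 11+38=49 <65 → l++
[6,12] 20+38=58 <65 → l++
[7,12] 21+38=59 <65 → l++
[8,12] 24+38=62 <65 → l++
[9,12] 29+38=67 >65 → r--
[9,11] 29+36=65 → found

(29, 36)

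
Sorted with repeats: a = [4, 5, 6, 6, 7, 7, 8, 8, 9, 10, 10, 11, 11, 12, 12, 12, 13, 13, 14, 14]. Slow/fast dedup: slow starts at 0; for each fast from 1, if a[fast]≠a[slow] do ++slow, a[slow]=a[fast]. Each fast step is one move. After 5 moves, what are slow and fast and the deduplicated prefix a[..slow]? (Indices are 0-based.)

(s=0,f=1) a[fast]=5≠a[slow]=4 write a[1]=5 → slow++,fast++
(s=1,f=2) a[fast]=6≠a[slow]=5 write a[2]=6 → slow++,fast++
(s=2,f=3) a[fast]=6=a[slow] dup → fast++
(s=2,f=4) a[fast]=7≠a[slow]=6 write a[3]=7 → slow++,fast++
(s=3,f=5) a[fast]=7=a[slow] dup → fast++

slow=3, fast=6, prefix=[4, 5, 6, 7]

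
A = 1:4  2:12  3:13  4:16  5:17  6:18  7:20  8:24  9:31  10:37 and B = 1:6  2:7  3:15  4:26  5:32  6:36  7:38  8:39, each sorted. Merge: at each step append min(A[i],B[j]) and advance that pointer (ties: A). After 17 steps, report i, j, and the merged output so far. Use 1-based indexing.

i=11, j=8, merged so far=[4, 6, 7, 12, 13, 15, 16, 17, 18, 20, 24, 26, 31, 32, 36, 37, 38]

i=1 j=1: A[i]=4<=B[j]=6 take 4, i++
i=2 j=1: A[i]=12>B[j]=6 take 6, j++
i=2 j=2: A[i]=12>B[j]=7 take 7, j++
i=2 j=3: A[i]=12<=B[j]=15 take 12, i++
i=3 j=3: A[i]=13<=B[j]=15 take 13, i++
i=4 j=3: A[i]=16>B[j]=15 take 15, j++
i=4 j=4: A[i]=16<=B[j]=26 take 16, i++
i=5 j=4: A[i]=17<=B[j]=26 take 17, i++
i=6 j=4: A[i]=18<=B[j]=26 take 18, i++
i=7 j=4: A[i]=20<=B[j]=26 take 20, i++
i=8 j=4: A[i]=24<=B[j]=26 take 24, i++
i=9 j=4: A[i]=31>B[j]=26 take 26, j++
i=9 j=5: A[i]=31<=B[j]=32 take 31, i++
i=10 j=5: A[i]=37>B[j]=32 take 32, j++
i=10 j=6: A[i]=37>B[j]=36 take 36, j++
i=10 j=7: A[i]=37<=B[j]=38 take 37, i++
i=11 j=7: A done, take B[j]=38, j++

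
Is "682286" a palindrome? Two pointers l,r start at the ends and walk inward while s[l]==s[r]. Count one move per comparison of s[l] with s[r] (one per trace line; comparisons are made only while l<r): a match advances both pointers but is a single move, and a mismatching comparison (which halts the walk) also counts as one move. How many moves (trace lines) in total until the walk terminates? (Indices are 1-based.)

[1,6] '6'=='6' → l++,r--
[2,5] '8'=='8' → l++,r--
[3,4] '2'=='2' → l++,r--

3 moves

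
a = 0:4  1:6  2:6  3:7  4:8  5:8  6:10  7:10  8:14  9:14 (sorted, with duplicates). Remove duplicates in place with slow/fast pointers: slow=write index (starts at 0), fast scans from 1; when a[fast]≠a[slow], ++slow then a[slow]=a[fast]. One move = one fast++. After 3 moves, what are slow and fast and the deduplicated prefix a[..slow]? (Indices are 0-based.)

slow=2, fast=4, prefix=[4, 6, 7]

(s=0,f=1) a[fast]=6≠a[slow]=4 write a[1]=6 → slow++,fast++
(s=1,f=2) a[fast]=6=a[slow] dup → fast++
(s=1,f=3) a[fast]=7≠a[slow]=6 write a[2]=7 → slow++,fast++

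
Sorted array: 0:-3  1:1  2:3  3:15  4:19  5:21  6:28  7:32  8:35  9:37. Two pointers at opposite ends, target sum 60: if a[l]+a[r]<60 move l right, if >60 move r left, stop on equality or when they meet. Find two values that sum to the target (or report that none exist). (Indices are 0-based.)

[0,9] -3+37=34 <60 → l++
[1,9] 1+37=38 <60 → l++
[2,9] 3+37=40 <60 → l++
[3,9] 15+37=52 <60 → l++
[4,9] 19+37=56 <60 → l++
[5,9] 21+37=58 <60 → l++
[6,9] 28+37=65 >60 → r--
[6,8] 28+35=63 >60 → r--
[6,7] 28+32=60 → found

(28, 32)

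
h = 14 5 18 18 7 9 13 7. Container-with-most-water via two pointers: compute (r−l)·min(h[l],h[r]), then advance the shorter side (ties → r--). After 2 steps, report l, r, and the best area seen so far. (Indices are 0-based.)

l=0 r=7: min(14,7)*7=49 best=49 *, r--
l=0 r=6: min(14,13)*6=78 best=78 *, r--

l=0, r=5, best area=78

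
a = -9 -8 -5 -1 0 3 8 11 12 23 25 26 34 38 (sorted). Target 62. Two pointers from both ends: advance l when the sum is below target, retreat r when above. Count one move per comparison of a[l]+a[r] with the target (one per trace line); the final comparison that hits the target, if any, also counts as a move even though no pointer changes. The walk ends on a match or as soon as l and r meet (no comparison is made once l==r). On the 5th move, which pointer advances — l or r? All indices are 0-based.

l

l=0 r=13: -9+38=29 <62, l++
l=1 r=13: -8+38=30 <62, l++
l=2 r=13: -5+38=33 <62, l++
l=3 r=13: -1+38=37 <62, l++
l=4 r=13: 0+38=38 <62, l++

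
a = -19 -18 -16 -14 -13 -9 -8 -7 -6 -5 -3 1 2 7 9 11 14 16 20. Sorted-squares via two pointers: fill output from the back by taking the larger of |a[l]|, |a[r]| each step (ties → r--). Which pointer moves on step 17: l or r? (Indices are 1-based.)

l

[1,19] |-19|<=|20| out[19]=400 → r--
[1,18] |-19|>|16| out[18]=361 → l++
[2,18] |-18|>|16| out[17]=324 → l++
[3,18] |-16|<=|16| out[16]=256 → r--
[3,17] |-16|>|14| out[15]=256 → l++
[4,17] |-14|<=|14| out[14]=196 → r--
[4,16] |-14|>|11| out[13]=196 → l++
[5,16] |-13|>|11| out[12]=169 → l++
[6,16] |-9|<=|11| out[11]=121 → r--
[6,15] |-9|<=|9| out[10]=81 → r--
[6,14] |-9|>|7| out[9]=81 → l++
[7,14] |-8|>|7| out[8]=64 → l++
[8,14] |-7|<=|7| out[7]=49 → r--
[8,13] |-7|>|2| out[6]=49 → l++
[9,13] |-6|>|2| out[5]=36 → l++
[10,13] |-5|>|2| out[4]=25 → l++
[11,13] |-3|>|2| out[3]=9 → l++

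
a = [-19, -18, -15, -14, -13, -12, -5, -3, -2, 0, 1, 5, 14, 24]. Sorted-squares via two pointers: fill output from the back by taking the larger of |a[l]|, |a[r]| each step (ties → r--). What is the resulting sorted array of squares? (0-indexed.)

[0, 1, 4, 9, 25, 25, 144, 169, 196, 196, 225, 324, 361, 576]

l=0 r=13: |-19|<=|24| out[13]=576, r--
l=0 r=12: |-19|>|14| out[12]=361, l++
l=1 r=12: |-18|>|14| out[11]=324, l++
l=2 r=12: |-15|>|14| out[10]=225, l++
l=3 r=12: |-14|<=|14| out[9]=196, r--
l=3 r=11: |-14|>|5| out[8]=196, l++
l=4 r=11: |-13|>|5| out[7]=169, l++
l=5 r=11: |-12|>|5| out[6]=144, l++
l=6 r=11: |-5|<=|5| out[5]=25, r--
l=6 r=10: |-5|>|1| out[4]=25, l++
l=7 r=10: |-3|>|1| out[3]=9, l++
l=8 r=10: |-2|>|1| out[2]=4, l++
l=9 r=10: |0|<=|1| out[1]=1, r--
l=9 r=9: |0|<=|0| out[0]=0, r--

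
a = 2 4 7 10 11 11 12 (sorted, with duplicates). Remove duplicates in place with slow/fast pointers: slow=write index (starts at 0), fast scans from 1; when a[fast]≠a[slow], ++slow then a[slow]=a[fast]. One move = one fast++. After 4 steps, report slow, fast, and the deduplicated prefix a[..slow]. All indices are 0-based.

slow=4, fast=5, prefix=[2, 4, 7, 10, 11]

slow=0 fast=1: a[fast]=4≠a[slow]=2 write a[1]=4, slow++,fast++
slow=1 fast=2: a[fast]=7≠a[slow]=4 write a[2]=7, slow++,fast++
slow=2 fast=3: a[fast]=10≠a[slow]=7 write a[3]=10, slow++,fast++
slow=3 fast=4: a[fast]=11≠a[slow]=10 write a[4]=11, slow++,fast++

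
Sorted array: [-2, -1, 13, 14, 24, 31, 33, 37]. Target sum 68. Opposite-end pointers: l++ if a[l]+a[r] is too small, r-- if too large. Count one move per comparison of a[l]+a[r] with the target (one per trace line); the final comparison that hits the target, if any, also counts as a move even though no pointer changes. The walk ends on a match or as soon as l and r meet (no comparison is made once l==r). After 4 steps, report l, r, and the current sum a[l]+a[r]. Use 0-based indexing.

[0,7] -2+37=35 <68 → l++
[1,7] -1+37=36 <68 → l++
[2,7] 13+37=50 <68 → l++
[3,7] 14+37=51 <68 → l++

l=4, r=7, sum=61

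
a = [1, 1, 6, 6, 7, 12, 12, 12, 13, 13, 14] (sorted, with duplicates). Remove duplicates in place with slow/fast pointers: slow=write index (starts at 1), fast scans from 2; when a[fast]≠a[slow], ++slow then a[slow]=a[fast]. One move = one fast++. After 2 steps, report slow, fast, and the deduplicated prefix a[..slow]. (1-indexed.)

slow=1 fast=2: a[fast]=1=a[slow] dup, fast++
slow=1 fast=3: a[fast]=6≠a[slow]=1 write a[2]=6, slow++,fast++

slow=2, fast=4, prefix=[1, 6]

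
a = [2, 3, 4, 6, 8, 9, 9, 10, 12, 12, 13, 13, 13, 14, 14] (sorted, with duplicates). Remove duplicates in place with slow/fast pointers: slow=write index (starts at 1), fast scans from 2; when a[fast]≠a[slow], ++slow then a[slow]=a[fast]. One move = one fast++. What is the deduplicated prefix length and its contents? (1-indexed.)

(s=1,f=2) a[fast]=3≠a[slow]=2 write a[2]=3 → slow++,fast++
(s=2,f=3) a[fast]=4≠a[slow]=3 write a[3]=4 → slow++,fast++
(s=3,f=4) a[fast]=6≠a[slow]=4 write a[4]=6 → slow++,fast++
(s=4,f=5) a[fast]=8≠a[slow]=6 write a[5]=8 → slow++,fast++
(s=5,f=6) a[fast]=9≠a[slow]=8 write a[6]=9 → slow++,fast++
(s=6,f=7) a[fast]=9=a[slow] dup → fast++
(s=6,f=8) a[fast]=10≠a[slow]=9 write a[7]=10 → slow++,fast++
(s=7,f=9) a[fast]=12≠a[slow]=10 write a[8]=12 → slow++,fast++
(s=8,f=10) a[fast]=12=a[slow] dup → fast++
(s=8,f=11) a[fast]=13≠a[slow]=12 write a[9]=13 → slow++,fast++
(s=9,f=12) a[fast]=13=a[slow] dup → fast++
(s=9,f=13) a[fast]=13=a[slow] dup → fast++
(s=9,f=14) a[fast]=14≠a[slow]=13 write a[10]=14 → slow++,fast++
(s=10,f=15) a[fast]=14=a[slow] dup → fast++

length 10; prefix = [2, 3, 4, 6, 8, 9, 10, 12, 13, 14]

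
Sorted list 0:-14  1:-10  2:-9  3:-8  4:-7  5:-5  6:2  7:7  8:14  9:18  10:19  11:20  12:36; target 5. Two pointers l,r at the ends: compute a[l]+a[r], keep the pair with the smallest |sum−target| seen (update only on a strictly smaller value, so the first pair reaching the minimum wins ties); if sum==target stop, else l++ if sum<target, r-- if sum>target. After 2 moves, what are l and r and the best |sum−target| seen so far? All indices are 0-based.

l=0, r=10, best |Δ|=1

[0,12] -14+36=22 d=17 * → r--
[0,11] -14+20=6 d=1 * → r--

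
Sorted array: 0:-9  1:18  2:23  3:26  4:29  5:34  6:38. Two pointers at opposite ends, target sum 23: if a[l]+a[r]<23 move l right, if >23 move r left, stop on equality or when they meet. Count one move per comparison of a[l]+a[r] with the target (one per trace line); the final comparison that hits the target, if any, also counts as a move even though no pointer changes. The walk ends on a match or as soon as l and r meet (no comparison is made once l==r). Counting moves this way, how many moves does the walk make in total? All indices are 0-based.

6 moves

[0,6] -9+38=29 >23 → r--
[0,5] -9+34=25 >23 → r--
[0,4] -9+29=20 <23 → l++
[1,4] 18+29=47 >23 → r--
[1,3] 18+26=44 >23 → r--
[1,2] 18+23=41 >23 → r--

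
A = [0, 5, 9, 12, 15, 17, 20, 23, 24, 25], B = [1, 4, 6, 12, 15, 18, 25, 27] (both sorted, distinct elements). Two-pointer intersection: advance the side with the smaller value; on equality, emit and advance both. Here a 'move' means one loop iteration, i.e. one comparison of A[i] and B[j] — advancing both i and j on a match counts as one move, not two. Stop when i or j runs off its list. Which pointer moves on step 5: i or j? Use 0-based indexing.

j

i=0 j=0: 0<1, i++
i=1 j=0: 5>1, j++
i=1 j=1: 5>4, j++
i=1 j=2: 5<6, i++
i=2 j=2: 9>6, j++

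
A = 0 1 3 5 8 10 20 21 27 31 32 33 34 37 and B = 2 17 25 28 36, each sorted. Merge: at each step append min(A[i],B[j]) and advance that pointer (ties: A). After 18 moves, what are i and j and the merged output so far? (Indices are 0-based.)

i=13, j=5, merged so far=[0, 1, 2, 3, 5, 8, 10, 17, 20, 21, 25, 27, 28, 31, 32, 33, 34, 36]

i=0 j=0: A[i]=0<=B[j]=2 take 0, i++
i=1 j=0: A[i]=1<=B[j]=2 take 1, i++
i=2 j=0: A[i]=3>B[j]=2 take 2, j++
i=2 j=1: A[i]=3<=B[j]=17 take 3, i++
i=3 j=1: A[i]=5<=B[j]=17 take 5, i++
i=4 j=1: A[i]=8<=B[j]=17 take 8, i++
i=5 j=1: A[i]=10<=B[j]=17 take 10, i++
i=6 j=1: A[i]=20>B[j]=17 take 17, j++
i=6 j=2: A[i]=20<=B[j]=25 take 20, i++
i=7 j=2: A[i]=21<=B[j]=25 take 21, i++
i=8 j=2: A[i]=27>B[j]=25 take 25, j++
i=8 j=3: A[i]=27<=B[j]=28 take 27, i++
i=9 j=3: A[i]=31>B[j]=28 take 28, j++
i=9 j=4: A[i]=31<=B[j]=36 take 31, i++
i=10 j=4: A[i]=32<=B[j]=36 take 32, i++
i=11 j=4: A[i]=33<=B[j]=36 take 33, i++
i=12 j=4: A[i]=34<=B[j]=36 take 34, i++
i=13 j=4: A[i]=37>B[j]=36 take 36, j++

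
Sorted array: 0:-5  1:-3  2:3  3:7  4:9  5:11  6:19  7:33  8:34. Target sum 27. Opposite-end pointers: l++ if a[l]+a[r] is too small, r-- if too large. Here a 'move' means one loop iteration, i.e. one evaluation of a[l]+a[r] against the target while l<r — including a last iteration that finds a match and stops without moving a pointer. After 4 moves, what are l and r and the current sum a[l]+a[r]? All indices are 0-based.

[0,8] -5+34=29 >27 → r--
[0,7] -5+33=28 >27 → r--
[0,6] -5+19=14 <27 → l++
[1,6] -3+19=16 <27 → l++

l=2, r=6, sum=22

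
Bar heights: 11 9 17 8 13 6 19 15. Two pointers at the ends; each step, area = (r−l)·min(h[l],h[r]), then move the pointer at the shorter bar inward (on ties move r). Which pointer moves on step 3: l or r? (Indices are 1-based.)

r

[1,8] min(11,15)*7=77 best=77 * → l++
[2,8] min(9,15)*6=54 best=77 → l++
[3,8] min(17,15)*5=75 best=77 → r--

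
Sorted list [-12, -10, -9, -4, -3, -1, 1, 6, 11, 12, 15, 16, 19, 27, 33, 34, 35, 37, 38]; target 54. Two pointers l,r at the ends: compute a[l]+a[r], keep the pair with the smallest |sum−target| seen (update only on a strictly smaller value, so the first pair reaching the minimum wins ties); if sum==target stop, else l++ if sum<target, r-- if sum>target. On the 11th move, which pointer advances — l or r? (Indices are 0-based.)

l

l=0 r=18: -12+38=26 d=28 *, l++
l=1 r=18: -10+38=28 d=26 *, l++
l=2 r=18: -9+38=29 d=25 *, l++
l=3 r=18: -4+38=34 d=20 *, l++
l=4 r=18: -3+38=35 d=19 *, l++
l=5 r=18: -1+38=37 d=17 *, l++
l=6 r=18: 1+38=39 d=15 *, l++
l=7 r=18: 6+38=44 d=10 *, l++
l=8 r=18: 11+38=49 d=5 *, l++
l=9 r=18: 12+38=50 d=4 *, l++
l=10 r=18: 15+38=53 d=1 *, l++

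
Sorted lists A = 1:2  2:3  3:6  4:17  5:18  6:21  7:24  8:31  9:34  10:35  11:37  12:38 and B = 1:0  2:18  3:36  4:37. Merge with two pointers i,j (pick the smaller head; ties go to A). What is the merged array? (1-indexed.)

[0, 2, 3, 6, 17, 18, 18, 21, 24, 31, 34, 35, 36, 37, 37, 38]

[i=1,j=1] A[i]=2>B[j]=0 take 0 → j++
[i=1,j=2] A[i]=2<=B[j]=18 take 2 → i++
[i=2,j=2] A[i]=3<=B[j]=18 take 3 → i++
[i=3,j=2] A[i]=6<=B[j]=18 take 6 → i++
[i=4,j=2] A[i]=17<=B[j]=18 take 17 → i++
[i=5,j=2] A[i]=18<=B[j]=18 take 18 → i++
[i=6,j=2] A[i]=21>B[j]=18 take 18 → j++
[i=6,j=3] A[i]=21<=B[j]=36 take 21 → i++
[i=7,j=3] A[i]=24<=B[j]=36 take 24 → i++
[i=8,j=3] A[i]=31<=B[j]=36 take 31 → i++
[i=9,j=3] A[i]=34<=B[j]=36 take 34 → i++
[i=10,j=3] A[i]=35<=B[j]=36 take 35 → i++
[i=11,j=3] A[i]=37>B[j]=36 take 36 → j++
[i=11,j=4] A[i]=37<=B[j]=37 take 37 → i++
[i=12,j=4] A[i]=38>B[j]=37 take 37 → j++
[i=12,j=5] B done, take A[i]=38 → i++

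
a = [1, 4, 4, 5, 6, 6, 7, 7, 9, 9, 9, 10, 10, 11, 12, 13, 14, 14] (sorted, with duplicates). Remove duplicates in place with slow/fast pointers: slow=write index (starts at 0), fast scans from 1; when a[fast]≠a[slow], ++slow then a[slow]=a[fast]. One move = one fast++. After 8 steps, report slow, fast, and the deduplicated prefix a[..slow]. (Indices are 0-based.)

slow=5, fast=9, prefix=[1, 4, 5, 6, 7, 9]

(s=0,f=1) a[fast]=4≠a[slow]=1 write a[1]=4 → slow++,fast++
(s=1,f=2) a[fast]=4=a[slow] dup → fast++
(s=1,f=3) a[fast]=5≠a[slow]=4 write a[2]=5 → slow++,fast++
(s=2,f=4) a[fast]=6≠a[slow]=5 write a[3]=6 → slow++,fast++
(s=3,f=5) a[fast]=6=a[slow] dup → fast++
(s=3,f=6) a[fast]=7≠a[slow]=6 write a[4]=7 → slow++,fast++
(s=4,f=7) a[fast]=7=a[slow] dup → fast++
(s=4,f=8) a[fast]=9≠a[slow]=7 write a[5]=9 → slow++,fast++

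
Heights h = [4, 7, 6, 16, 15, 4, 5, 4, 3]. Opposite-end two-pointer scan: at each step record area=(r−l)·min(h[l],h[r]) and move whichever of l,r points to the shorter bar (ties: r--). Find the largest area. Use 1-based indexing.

l=1 r=9: min(4,3)*8=24 best=24 *, r--
l=1 r=8: min(4,4)*7=28 best=28 *, r--
l=1 r=7: min(4,5)*6=24 best=28, l++
l=2 r=7: min(7,5)*5=25 best=28, r--
l=2 r=6: min(7,4)*4=16 best=28, r--
l=2 r=5: min(7,15)*3=21 best=28, l++
l=3 r=5: min(6,15)*2=12 best=28, l++
l=4 r=5: min(16,15)*1=15 best=28, r--

max area = 28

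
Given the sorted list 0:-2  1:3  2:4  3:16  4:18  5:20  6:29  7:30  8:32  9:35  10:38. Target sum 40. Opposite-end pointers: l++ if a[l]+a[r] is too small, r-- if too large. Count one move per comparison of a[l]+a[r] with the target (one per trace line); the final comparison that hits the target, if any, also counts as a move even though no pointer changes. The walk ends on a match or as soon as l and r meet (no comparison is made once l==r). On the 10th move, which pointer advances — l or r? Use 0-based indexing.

l

[0,10] -2+38=36 <40 → l++
[1,10] 3+38=41 >40 → r--
[1,9] 3+35=38 <40 → l++
[2,9] 4+35=39 <40 → l++
[3,9] 16+35=51 >40 → r--
[3,8] 16+32=48 >40 → r--
[3,7] 16+30=46 >40 → r--
[3,6] 16+29=45 >40 → r--
[3,5] 16+20=36 <40 → l++
[4,5] 18+20=38 <40 → l++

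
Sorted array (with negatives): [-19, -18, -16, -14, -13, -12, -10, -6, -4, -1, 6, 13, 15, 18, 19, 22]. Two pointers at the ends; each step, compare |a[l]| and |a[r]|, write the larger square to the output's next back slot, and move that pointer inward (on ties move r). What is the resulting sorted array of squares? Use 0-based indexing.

[0,15] |-19|<=|22| out[15]=484 → r--
[0,14] |-19|<=|19| out[14]=361 → r--
[0,13] |-19|>|18| out[13]=361 → l++
[1,13] |-18|<=|18| out[12]=324 → r--
[1,12] |-18|>|15| out[11]=324 → l++
[2,12] |-16|>|15| out[10]=256 → l++
[3,12] |-14|<=|15| out[9]=225 → r--
[3,11] |-14|>|13| out[8]=196 → l++
[4,11] |-13|<=|13| out[7]=169 → r--
[4,10] |-13|>|6| out[6]=169 → l++
[5,10] |-12|>|6| out[5]=144 → l++
[6,10] |-10|>|6| out[4]=100 → l++
[7,10] |-6|<=|6| out[3]=36 → r--
[7,9] |-6|>|-1| out[2]=36 → l++
[8,9] |-4|>|-1| out[1]=16 → l++
[9,9] |-1|<=|-1| out[0]=1 → r--

[1, 16, 36, 36, 100, 144, 169, 169, 196, 225, 256, 324, 324, 361, 361, 484]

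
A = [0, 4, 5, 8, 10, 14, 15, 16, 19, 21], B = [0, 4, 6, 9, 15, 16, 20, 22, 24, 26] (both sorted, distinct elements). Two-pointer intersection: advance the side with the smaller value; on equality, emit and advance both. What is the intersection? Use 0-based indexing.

[i=0,j=0] 0==0 emit → i++,j++
[i=1,j=1] 4==4 emit → i++,j++
[i=2,j=2] 5<6 → i++
[i=3,j=2] 8>6 → j++
[i=3,j=3] 8<9 → i++
[i=4,j=3] 10>9 → j++
[i=4,j=4] 10<15 → i++
[i=5,j=4] 14<15 → i++
[i=6,j=4] 15==15 emit → i++,j++
[i=7,j=5] 16==16 emit → i++,j++
[i=8,j=6] 19<20 → i++
[i=9,j=6] 21>20 → j++
[i=9,j=7] 21<22 → i++

intersection = [0, 4, 15, 16]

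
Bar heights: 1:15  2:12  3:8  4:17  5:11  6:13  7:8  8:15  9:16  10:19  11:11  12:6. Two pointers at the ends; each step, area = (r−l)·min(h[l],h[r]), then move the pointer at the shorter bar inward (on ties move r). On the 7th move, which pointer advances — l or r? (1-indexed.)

[1,12] min(15,6)*11=66 best=66 * → r--
[1,11] min(15,11)*10=110 best=110 * → r--
[1,10] min(15,19)*9=135 best=135 * → l++
[2,10] min(12,19)*8=96 best=135 → l++
[3,10] min(8,19)*7=56 best=135 → l++
[4,10] min(17,19)*6=102 best=135 → l++
[5,10] min(11,19)*5=55 best=135 → l++

l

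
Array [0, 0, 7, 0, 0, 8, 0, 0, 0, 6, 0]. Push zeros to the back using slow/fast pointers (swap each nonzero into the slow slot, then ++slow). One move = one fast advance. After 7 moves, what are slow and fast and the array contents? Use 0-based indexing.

slow=0 fast=0: a[fast]=0, fast++
slow=0 fast=1: a[fast]=0, fast++
slow=0 fast=2: a[fast]=7≠0 swap→a[0]=7, slow++,fast++
slow=1 fast=3: a[fast]=0, fast++
slow=1 fast=4: a[fast]=0, fast++
slow=1 fast=5: a[fast]=8≠0 swap→a[1]=8, slow++,fast++
slow=2 fast=6: a[fast]=0, fast++

slow=2, fast=7, a=[7, 8, 0, 0, 0, 0, 0, 0, 0, 6, 0]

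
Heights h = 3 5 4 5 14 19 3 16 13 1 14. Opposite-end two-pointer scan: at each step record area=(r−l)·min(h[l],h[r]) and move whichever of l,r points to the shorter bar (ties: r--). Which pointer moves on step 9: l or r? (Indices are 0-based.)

[0,10] min(3,14)*10=30 best=30 * → l++
[1,10] min(5,14)*9=45 best=45 * → l++
[2,10] min(4,14)*8=32 best=45 → l++
[3,10] min(5,14)*7=35 best=45 → l++
[4,10] min(14,14)*6=84 best=84 * → r--
[4,9] min(14,1)*5=5 best=84 → r--
[4,8] min(14,13)*4=52 best=84 → r--
[4,7] min(14,16)*3=42 best=84 → l++
[5,7] min(19,16)*2=32 best=84 → r--

r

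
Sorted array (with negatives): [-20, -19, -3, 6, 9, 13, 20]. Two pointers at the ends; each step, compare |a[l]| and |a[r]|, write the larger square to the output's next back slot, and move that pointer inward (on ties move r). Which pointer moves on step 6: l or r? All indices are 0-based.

r

l=0 r=6: |-20|<=|20| out[6]=400, r--
l=0 r=5: |-20|>|13| out[5]=400, l++
l=1 r=5: |-19|>|13| out[4]=361, l++
l=2 r=5: |-3|<=|13| out[3]=169, r--
l=2 r=4: |-3|<=|9| out[2]=81, r--
l=2 r=3: |-3|<=|6| out[1]=36, r--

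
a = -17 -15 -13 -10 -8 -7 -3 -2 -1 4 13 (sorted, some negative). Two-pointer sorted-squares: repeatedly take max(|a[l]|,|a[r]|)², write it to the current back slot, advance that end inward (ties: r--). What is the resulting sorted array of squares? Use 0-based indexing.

l=0 r=10: |-17|>|13| out[10]=289, l++
l=1 r=10: |-15|>|13| out[9]=225, l++
l=2 r=10: |-13|<=|13| out[8]=169, r--
l=2 r=9: |-13|>|4| out[7]=169, l++
l=3 r=9: |-10|>|4| out[6]=100, l++
l=4 r=9: |-8|>|4| out[5]=64, l++
l=5 r=9: |-7|>|4| out[4]=49, l++
l=6 r=9: |-3|<=|4| out[3]=16, r--
l=6 r=8: |-3|>|-1| out[2]=9, l++
l=7 r=8: |-2|>|-1| out[1]=4, l++
l=8 r=8: |-1|<=|-1| out[0]=1, r--

[1, 4, 9, 16, 49, 64, 100, 169, 169, 225, 289]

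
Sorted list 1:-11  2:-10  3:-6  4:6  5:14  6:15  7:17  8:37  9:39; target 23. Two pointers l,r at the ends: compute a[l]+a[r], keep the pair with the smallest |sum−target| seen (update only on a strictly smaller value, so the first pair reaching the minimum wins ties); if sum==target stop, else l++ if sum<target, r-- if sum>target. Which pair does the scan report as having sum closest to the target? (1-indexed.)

[1,9] -11+39=28 d=5 * → r--
[1,8] -11+37=26 d=3 * → r--
[1,7] -11+17=6 d=17 → l++
[2,7] -10+17=7 d=16 → l++
[3,7] -6+17=11 d=12 → l++
[4,7] 6+17=23 d=0 * → stop

pair (6, 17) with sum 23 (|Δ|=0)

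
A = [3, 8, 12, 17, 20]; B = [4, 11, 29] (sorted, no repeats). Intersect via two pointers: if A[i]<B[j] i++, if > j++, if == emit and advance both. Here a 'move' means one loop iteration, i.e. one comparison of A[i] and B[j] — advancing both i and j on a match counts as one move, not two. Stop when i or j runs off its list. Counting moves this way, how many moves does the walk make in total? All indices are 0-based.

7 moves

[i=0,j=0] 3<4 → i++
[i=1,j=0] 8>4 → j++
[i=1,j=1] 8<11 → i++
[i=2,j=1] 12>11 → j++
[i=2,j=2] 12<29 → i++
[i=3,j=2] 17<29 → i++
[i=4,j=2] 20<29 → i++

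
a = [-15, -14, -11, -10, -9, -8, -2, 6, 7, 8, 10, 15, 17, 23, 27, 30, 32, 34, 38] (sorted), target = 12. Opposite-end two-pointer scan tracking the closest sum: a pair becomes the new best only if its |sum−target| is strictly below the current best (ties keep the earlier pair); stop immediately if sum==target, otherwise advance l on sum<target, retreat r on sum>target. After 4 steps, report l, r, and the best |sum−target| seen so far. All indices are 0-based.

l=0, r=14, best |Δ|=3

[0,18] -15+38=23 d=11 * → r--
[0,17] -15+34=19 d=7 * → r--
[0,16] -15+32=17 d=5 * → r--
[0,15] -15+30=15 d=3 * → r--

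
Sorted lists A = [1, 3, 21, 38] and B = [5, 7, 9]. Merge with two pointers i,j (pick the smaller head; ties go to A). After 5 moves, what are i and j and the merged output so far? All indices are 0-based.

i=2, j=3, merged so far=[1, 3, 5, 7, 9]

[i=0,j=0] A[i]=1<=B[j]=5 take 1 → i++
[i=1,j=0] A[i]=3<=B[j]=5 take 3 → i++
[i=2,j=0] A[i]=21>B[j]=5 take 5 → j++
[i=2,j=1] A[i]=21>B[j]=7 take 7 → j++
[i=2,j=2] A[i]=21>B[j]=9 take 9 → j++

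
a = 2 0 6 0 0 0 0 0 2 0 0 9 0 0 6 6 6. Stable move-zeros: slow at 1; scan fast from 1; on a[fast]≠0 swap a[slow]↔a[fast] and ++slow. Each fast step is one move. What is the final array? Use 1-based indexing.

[2, 6, 2, 9, 6, 6, 6, 0, 0, 0, 0, 0, 0, 0, 0, 0, 0]

(s=1,f=1) a[fast]=2≠0 swap→a[1]=2 → slow++,fast++
(s=2,f=2) a[fast]=0 → fast++
(s=2,f=3) a[fast]=6≠0 swap→a[2]=6 → slow++,fast++
(s=3,f=4) a[fast]=0 → fast++
(s=3,f=5) a[fast]=0 → fast++
(s=3,f=6) a[fast]=0 → fast++
(s=3,f=7) a[fast]=0 → fast++
(s=3,f=8) a[fast]=0 → fast++
(s=3,f=9) a[fast]=2≠0 swap→a[3]=2 → slow++,fast++
(s=4,f=10) a[fast]=0 → fast++
(s=4,f=11) a[fast]=0 → fast++
(s=4,f=12) a[fast]=9≠0 swap→a[4]=9 → slow++,fast++
(s=5,f=13) a[fast]=0 → fast++
(s=5,f=14) a[fast]=0 → fast++
(s=5,f=15) a[fast]=6≠0 swap→a[5]=6 → slow++,fast++
(s=6,f=16) a[fast]=6≠0 swap→a[6]=6 → slow++,fast++
(s=7,f=17) a[fast]=6≠0 swap→a[7]=6 → slow++,fast++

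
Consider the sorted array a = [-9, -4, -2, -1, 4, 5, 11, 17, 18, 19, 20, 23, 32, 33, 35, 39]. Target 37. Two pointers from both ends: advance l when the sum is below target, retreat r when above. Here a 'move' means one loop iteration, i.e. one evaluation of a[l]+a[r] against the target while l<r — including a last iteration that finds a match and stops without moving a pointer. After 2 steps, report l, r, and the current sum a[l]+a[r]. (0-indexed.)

l=2, r=15, sum=37

l=0 r=15: -9+39=30 <37, l++
l=1 r=15: -4+39=35 <37, l++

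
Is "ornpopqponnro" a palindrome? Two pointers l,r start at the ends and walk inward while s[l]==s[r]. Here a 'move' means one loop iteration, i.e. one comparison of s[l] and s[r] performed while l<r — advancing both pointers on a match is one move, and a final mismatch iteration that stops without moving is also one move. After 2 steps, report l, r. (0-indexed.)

[0,12] 'o'=='o' → l++,r--
[1,11] 'r'=='r' → l++,r--

l=2, r=10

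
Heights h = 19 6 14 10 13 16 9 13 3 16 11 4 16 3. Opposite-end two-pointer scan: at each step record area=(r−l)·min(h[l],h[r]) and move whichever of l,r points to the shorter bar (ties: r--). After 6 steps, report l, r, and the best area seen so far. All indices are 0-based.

[0,13] min(19,3)*13=39 best=39 * → r--
[0,12] min(19,16)*12=192 best=192 * → r--
[0,11] min(19,4)*11=44 best=192 → r--
[0,10] min(19,11)*10=110 best=192 → r--
[0,9] min(19,16)*9=144 best=192 → r--
[0,8] min(19,3)*8=24 best=192 → r--

l=0, r=7, best area=192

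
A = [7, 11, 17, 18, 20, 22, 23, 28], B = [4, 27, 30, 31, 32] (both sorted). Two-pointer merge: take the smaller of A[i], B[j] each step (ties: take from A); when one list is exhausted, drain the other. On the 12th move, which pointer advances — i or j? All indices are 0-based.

[i=0,j=0] A[i]=7>B[j]=4 take 4 → j++
[i=0,j=1] A[i]=7<=B[j]=27 take 7 → i++
[i=1,j=1] A[i]=11<=B[j]=27 take 11 → i++
[i=2,j=1] A[i]=17<=B[j]=27 take 17 → i++
[i=3,j=1] A[i]=18<=B[j]=27 take 18 → i++
[i=4,j=1] A[i]=20<=B[j]=27 take 20 → i++
[i=5,j=1] A[i]=22<=B[j]=27 take 22 → i++
[i=6,j=1] A[i]=23<=B[j]=27 take 23 → i++
[i=7,j=1] A[i]=28>B[j]=27 take 27 → j++
[i=7,j=2] A[i]=28<=B[j]=30 take 28 → i++
[i=8,j=2] A done, take B[j]=30 → j++
[i=8,j=3] A done, take B[j]=31 → j++

j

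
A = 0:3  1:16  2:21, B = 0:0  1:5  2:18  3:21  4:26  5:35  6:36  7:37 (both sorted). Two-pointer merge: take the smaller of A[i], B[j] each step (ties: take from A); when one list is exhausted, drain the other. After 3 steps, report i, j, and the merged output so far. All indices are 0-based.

i=1, j=2, merged so far=[0, 3, 5]

[i=0,j=0] A[i]=3>B[j]=0 take 0 → j++
[i=0,j=1] A[i]=3<=B[j]=5 take 3 → i++
[i=1,j=1] A[i]=16>B[j]=5 take 5 → j++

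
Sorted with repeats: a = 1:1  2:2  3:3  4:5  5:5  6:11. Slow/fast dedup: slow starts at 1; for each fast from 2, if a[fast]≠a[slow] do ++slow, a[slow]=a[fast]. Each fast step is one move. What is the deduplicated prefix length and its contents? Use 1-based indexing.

length 5; prefix = [1, 2, 3, 5, 11]

slow=1 fast=2: a[fast]=2≠a[slow]=1 write a[2]=2, slow++,fast++
slow=2 fast=3: a[fast]=3≠a[slow]=2 write a[3]=3, slow++,fast++
slow=3 fast=4: a[fast]=5≠a[slow]=3 write a[4]=5, slow++,fast++
slow=4 fast=5: a[fast]=5=a[slow] dup, fast++
slow=4 fast=6: a[fast]=11≠a[slow]=5 write a[5]=11, slow++,fast++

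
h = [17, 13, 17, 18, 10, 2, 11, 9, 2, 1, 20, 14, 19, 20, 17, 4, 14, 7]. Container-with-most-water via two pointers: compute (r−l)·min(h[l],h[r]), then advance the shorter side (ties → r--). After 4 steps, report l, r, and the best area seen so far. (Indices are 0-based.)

l=0, r=13, best area=238

[0,17] min(17,7)*17=119 best=119 * → r--
[0,16] min(17,14)*16=224 best=224 * → r--
[0,15] min(17,4)*15=60 best=224 → r--
[0,14] min(17,17)*14=238 best=238 * → r--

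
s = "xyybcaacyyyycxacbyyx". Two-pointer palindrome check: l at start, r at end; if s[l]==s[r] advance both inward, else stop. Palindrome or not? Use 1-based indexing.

not a palindrome (mismatch at 7,14)

[1,20] 'x'=='x' → l++,r--
[2,19] 'y'=='y' → l++,r--
[3,18] 'y'=='y' → l++,r--
[4,17] 'b'=='b' → l++,r--
[5,16] 'c'=='c' → l++,r--
[6,15] 'a'=='a' → l++,r--
[7,14] 'a'!='x' → stop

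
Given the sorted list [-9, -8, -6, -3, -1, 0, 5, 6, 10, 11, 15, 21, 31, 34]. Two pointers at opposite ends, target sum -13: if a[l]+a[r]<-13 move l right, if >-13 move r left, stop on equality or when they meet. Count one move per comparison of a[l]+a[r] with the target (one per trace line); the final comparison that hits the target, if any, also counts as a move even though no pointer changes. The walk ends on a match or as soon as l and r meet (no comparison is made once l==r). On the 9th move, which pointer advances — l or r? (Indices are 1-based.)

[1,14] -9+34=25 >-13 → r--
[1,13] -9+31=22 >-13 → r--
[1,12] -9+21=12 >-13 → r--
[1,11] -9+15=6 >-13 → r--
[1,10] -9+11=2 >-13 → r--
[1,9] -9+10=1 >-13 → r--
[1,8] -9+6=-3 >-13 → r--
[1,7] -9+5=-4 >-13 → r--
[1,6] -9+0=-9 >-13 → r--

r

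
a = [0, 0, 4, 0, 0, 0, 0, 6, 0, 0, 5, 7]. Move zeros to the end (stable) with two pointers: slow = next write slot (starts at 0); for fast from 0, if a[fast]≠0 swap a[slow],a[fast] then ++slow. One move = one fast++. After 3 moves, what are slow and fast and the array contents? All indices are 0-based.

slow=0 fast=0: a[fast]=0, fast++
slow=0 fast=1: a[fast]=0, fast++
slow=0 fast=2: a[fast]=4≠0 swap→a[0]=4, slow++,fast++

slow=1, fast=3, a=[4, 0, 0, 0, 0, 0, 0, 6, 0, 0, 5, 7]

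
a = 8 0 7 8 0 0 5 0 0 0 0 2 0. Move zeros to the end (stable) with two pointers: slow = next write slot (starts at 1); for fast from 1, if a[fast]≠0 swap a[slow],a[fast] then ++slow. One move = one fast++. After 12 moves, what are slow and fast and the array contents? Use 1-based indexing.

(s=1,f=1) a[fast]=8≠0 swap→a[1]=8 → slow++,fast++
(s=2,f=2) a[fast]=0 → fast++
(s=2,f=3) a[fast]=7≠0 swap→a[2]=7 → slow++,fast++
(s=3,f=4) a[fast]=8≠0 swap→a[3]=8 → slow++,fast++
(s=4,f=5) a[fast]=0 → fast++
(s=4,f=6) a[fast]=0 → fast++
(s=4,f=7) a[fast]=5≠0 swap→a[4]=5 → slow++,fast++
(s=5,f=8) a[fast]=0 → fast++
(s=5,f=9) a[fast]=0 → fast++
(s=5,f=10) a[fast]=0 → fast++
(s=5,f=11) a[fast]=0 → fast++
(s=5,f=12) a[fast]=2≠0 swap→a[5]=2 → slow++,fast++

slow=6, fast=13, a=[8, 7, 8, 5, 2, 0, 0, 0, 0, 0, 0, 0, 0]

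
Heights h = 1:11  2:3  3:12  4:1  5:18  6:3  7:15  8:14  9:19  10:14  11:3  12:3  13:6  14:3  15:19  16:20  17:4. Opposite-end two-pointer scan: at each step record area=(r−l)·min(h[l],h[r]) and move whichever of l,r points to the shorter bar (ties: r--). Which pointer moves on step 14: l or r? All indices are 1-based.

l=1 r=17: min(11,4)*16=64 best=64 *, r--
l=1 r=16: min(11,20)*15=165 best=165 *, l++
l=2 r=16: min(3,20)*14=42 best=165, l++
l=3 r=16: min(12,20)*13=156 best=165, l++
l=4 r=16: min(1,20)*12=12 best=165, l++
l=5 r=16: min(18,20)*11=198 best=198 *, l++
l=6 r=16: min(3,20)*10=30 best=198, l++
l=7 r=16: min(15,20)*9=135 best=198, l++
l=8 r=16: min(14,20)*8=112 best=198, l++
l=9 r=16: min(19,20)*7=133 best=198, l++
l=10 r=16: min(14,20)*6=84 best=198, l++
l=11 r=16: min(3,20)*5=15 best=198, l++
l=12 r=16: min(3,20)*4=12 best=198, l++
l=13 r=16: min(6,20)*3=18 best=198, l++

l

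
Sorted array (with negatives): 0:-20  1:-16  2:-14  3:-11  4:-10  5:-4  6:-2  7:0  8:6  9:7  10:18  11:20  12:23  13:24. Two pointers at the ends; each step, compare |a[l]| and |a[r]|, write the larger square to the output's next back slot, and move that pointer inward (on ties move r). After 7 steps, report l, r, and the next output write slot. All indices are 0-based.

l=3, r=9, next write slot=6

[0,13] |-20|<=|24| out[13]=576 → r--
[0,12] |-20|<=|23| out[12]=529 → r--
[0,11] |-20|<=|20| out[11]=400 → r--
[0,10] |-20|>|18| out[10]=400 → l++
[1,10] |-16|<=|18| out[9]=324 → r--
[1,9] |-16|>|7| out[8]=256 → l++
[2,9] |-14|>|7| out[7]=196 → l++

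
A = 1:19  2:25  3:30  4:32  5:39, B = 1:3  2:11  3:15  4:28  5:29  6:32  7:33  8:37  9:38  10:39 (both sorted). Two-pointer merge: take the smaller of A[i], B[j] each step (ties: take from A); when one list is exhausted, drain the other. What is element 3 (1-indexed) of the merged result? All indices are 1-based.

merged[3] = 15

i=1 j=1: A[i]=19>B[j]=3 take 3, j++
i=1 j=2: A[i]=19>B[j]=11 take 11, j++
i=1 j=3: A[i]=19>B[j]=15 take 15, j++
i=1 j=4: A[i]=19<=B[j]=28 take 19, i++
i=2 j=4: A[i]=25<=B[j]=28 take 25, i++
i=3 j=4: A[i]=30>B[j]=28 take 28, j++
i=3 j=5: A[i]=30>B[j]=29 take 29, j++
i=3 j=6: A[i]=30<=B[j]=32 take 30, i++
i=4 j=6: A[i]=32<=B[j]=32 take 32, i++
i=5 j=6: A[i]=39>B[j]=32 take 32, j++
i=5 j=7: A[i]=39>B[j]=33 take 33, j++
i=5 j=8: A[i]=39>B[j]=37 take 37, j++
i=5 j=9: A[i]=39>B[j]=38 take 38, j++
i=5 j=10: A[i]=39<=B[j]=39 take 39, i++
i=6 j=10: A done, take B[j]=39, j++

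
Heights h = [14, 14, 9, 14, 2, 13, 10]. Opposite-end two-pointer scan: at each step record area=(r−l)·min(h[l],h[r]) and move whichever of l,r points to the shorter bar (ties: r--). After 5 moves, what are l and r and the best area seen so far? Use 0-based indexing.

[0,6] min(14,10)*6=60 best=60 * → r--
[0,5] min(14,13)*5=65 best=65 * → r--
[0,4] min(14,2)*4=8 best=65 → r--
[0,3] min(14,14)*3=42 best=65 → r--
[0,2] min(14,9)*2=18 best=65 → r--

l=0, r=1, best area=65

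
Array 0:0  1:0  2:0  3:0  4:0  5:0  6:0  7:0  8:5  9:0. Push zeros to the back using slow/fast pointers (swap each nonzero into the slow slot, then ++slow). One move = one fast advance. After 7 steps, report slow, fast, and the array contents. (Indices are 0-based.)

(s=0,f=0) a[fast]=0 → fast++
(s=0,f=1) a[fast]=0 → fast++
(s=0,f=2) a[fast]=0 → fast++
(s=0,f=3) a[fast]=0 → fast++
(s=0,f=4) a[fast]=0 → fast++
(s=0,f=5) a[fast]=0 → fast++
(s=0,f=6) a[fast]=0 → fast++

slow=0, fast=7, a=[0, 0, 0, 0, 0, 0, 0, 0, 5, 0]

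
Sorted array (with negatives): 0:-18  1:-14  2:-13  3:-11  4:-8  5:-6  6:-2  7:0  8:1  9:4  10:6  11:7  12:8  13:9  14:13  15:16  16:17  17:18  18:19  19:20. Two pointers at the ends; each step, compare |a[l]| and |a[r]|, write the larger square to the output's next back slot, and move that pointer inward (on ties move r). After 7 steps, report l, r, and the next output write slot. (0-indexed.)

l=0 r=19: |-18|<=|20| out[19]=400, r--
l=0 r=18: |-18|<=|19| out[18]=361, r--
l=0 r=17: |-18|<=|18| out[17]=324, r--
l=0 r=16: |-18|>|17| out[16]=324, l++
l=1 r=16: |-14|<=|17| out[15]=289, r--
l=1 r=15: |-14|<=|16| out[14]=256, r--
l=1 r=14: |-14|>|13| out[13]=196, l++

l=2, r=14, next write slot=12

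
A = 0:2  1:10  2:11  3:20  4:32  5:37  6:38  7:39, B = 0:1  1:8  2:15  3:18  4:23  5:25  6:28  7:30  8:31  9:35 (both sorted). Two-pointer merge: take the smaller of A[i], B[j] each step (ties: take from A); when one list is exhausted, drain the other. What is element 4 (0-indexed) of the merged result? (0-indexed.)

i=0 j=0: A[i]=2>B[j]=1 take 1, j++
i=0 j=1: A[i]=2<=B[j]=8 take 2, i++
i=1 j=1: A[i]=10>B[j]=8 take 8, j++
i=1 j=2: A[i]=10<=B[j]=15 take 10, i++
i=2 j=2: A[i]=11<=B[j]=15 take 11, i++
i=3 j=2: A[i]=20>B[j]=15 take 15, j++
i=3 j=3: A[i]=20>B[j]=18 take 18, j++
i=3 j=4: A[i]=20<=B[j]=23 take 20, i++
i=4 j=4: A[i]=32>B[j]=23 take 23, j++
i=4 j=5: A[i]=32>B[j]=25 take 25, j++
i=4 j=6: A[i]=32>B[j]=28 take 28, j++
i=4 j=7: A[i]=32>B[j]=30 take 30, j++
i=4 j=8: A[i]=32>B[j]=31 take 31, j++
i=4 j=9: A[i]=32<=B[j]=35 take 32, i++
i=5 j=9: A[i]=37>B[j]=35 take 35, j++
i=5 j=10: B done, take A[i]=37, i++
i=6 j=10: B done, take A[i]=38, i++
i=7 j=10: B done, take A[i]=39, i++

merged[4] = 11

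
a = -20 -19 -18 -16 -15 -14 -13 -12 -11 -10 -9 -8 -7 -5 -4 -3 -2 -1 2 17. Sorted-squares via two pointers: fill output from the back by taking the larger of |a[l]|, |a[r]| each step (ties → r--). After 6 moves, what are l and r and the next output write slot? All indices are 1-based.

l=6, r=19, next write slot=14

l=1 r=20: |-20|>|17| out[20]=400, l++
l=2 r=20: |-19|>|17| out[19]=361, l++
l=3 r=20: |-18|>|17| out[18]=324, l++
l=4 r=20: |-16|<=|17| out[17]=289, r--
l=4 r=19: |-16|>|2| out[16]=256, l++
l=5 r=19: |-15|>|2| out[15]=225, l++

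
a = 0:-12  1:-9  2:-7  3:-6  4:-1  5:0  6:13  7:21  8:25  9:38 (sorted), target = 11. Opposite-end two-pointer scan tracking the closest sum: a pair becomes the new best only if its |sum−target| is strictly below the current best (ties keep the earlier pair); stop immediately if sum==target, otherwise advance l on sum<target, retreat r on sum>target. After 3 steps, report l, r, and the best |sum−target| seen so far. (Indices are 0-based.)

l=1, r=7, best |Δ|=2

l=0 r=9: -12+38=26 d=15 *, r--
l=0 r=8: -12+25=13 d=2 *, r--
l=0 r=7: -12+21=9 d=2, l++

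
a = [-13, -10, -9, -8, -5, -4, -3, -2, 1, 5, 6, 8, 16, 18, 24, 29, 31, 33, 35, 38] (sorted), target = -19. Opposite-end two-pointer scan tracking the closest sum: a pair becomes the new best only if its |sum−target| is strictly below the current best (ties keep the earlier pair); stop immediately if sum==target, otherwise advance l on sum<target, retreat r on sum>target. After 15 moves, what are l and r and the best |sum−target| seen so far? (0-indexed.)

l=0, r=4, best |Δ|=2

[0,19] -13+38=25 d=44 * → r--
[0,18] -13+35=22 d=41 * → r--
[0,17] -13+33=20 d=39 * → r--
[0,16] -13+31=18 d=37 * → r--
[0,15] -13+29=16 d=35 * → r--
[0,14] -13+24=11 d=30 * → r--
[0,13] -13+18=5 d=24 * → r--
[0,12] -13+16=3 d=22 * → r--
[0,11] -13+8=-5 d=14 * → r--
[0,10] -13+6=-7 d=12 * → r--
[0,9] -13+5=-8 d=11 * → r--
[0,8] -13+1=-12 d=7 * → r--
[0,7] -13+-2=-15 d=4 * → r--
[0,6] -13+-3=-16 d=3 * → r--
[0,5] -13+-4=-17 d=2 * → r--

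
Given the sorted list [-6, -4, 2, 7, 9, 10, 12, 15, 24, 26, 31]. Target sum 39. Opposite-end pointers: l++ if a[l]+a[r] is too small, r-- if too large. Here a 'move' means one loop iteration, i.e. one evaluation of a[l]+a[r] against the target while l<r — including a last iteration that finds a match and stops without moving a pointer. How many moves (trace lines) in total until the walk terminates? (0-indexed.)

[0,10] -6+31=25 <39 → l++
[1,10] -4+31=27 <39 → l++
[2,10] 2+31=33 <39 → l++
[3,10] 7+31=38 <39 → l++
[4,10] 9+31=40 >39 → r--
[4,9] 9+26=35 <39 → l++
[5,9] 10+26=36 <39 → l++
[6,9] 12+26=38 <39 → l++
[7,9] 15+26=41 >39 → r--
[7,8] 15+24=39 → found

10 moves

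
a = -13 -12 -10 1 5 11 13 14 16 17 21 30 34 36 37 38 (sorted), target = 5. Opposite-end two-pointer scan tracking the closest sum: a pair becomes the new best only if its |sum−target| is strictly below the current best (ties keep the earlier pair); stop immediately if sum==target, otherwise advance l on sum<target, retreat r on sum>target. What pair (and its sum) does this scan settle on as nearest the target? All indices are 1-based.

pair (-12, 17) with sum 5 (|Δ|=0)

l=1 r=16: -13+38=25 d=20 *, r--
l=1 r=15: -13+37=24 d=19 *, r--
l=1 r=14: -13+36=23 d=18 *, r--
l=1 r=13: -13+34=21 d=16 *, r--
l=1 r=12: -13+30=17 d=12 *, r--
l=1 r=11: -13+21=8 d=3 *, r--
l=1 r=10: -13+17=4 d=1 *, l++
l=2 r=10: -12+17=5 d=0 *, stop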